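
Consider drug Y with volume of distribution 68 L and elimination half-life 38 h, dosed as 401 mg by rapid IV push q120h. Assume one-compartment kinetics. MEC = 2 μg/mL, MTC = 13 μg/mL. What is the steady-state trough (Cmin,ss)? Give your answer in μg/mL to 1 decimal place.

0.7 μg/mL

k = ln2/t½ = ln2/38 ≈ 0.018241 h⁻¹; fraction remaining f = e^(−kτ) = e^(−0.018241×120) ≈ 0.1120.
Accumulation ratio R = 1/(1 − f) ≈ 1/0.8880 ≈ 1.1261.
Single-dose peak C₀ = D/Vd = 401/68 ≈ 5.897 μg/mL.
Cmax,ss = C₀/(1 − f) ≈ 5.897/0.8880 ≈ 6.641 μg/mL.
Steady-state trough Cmin,ss = Cmax,ss·f ≈ 6.641 × 0.1120 ≈ 0.744 μg/mL.
Trough 0.7 μg/mL vs MEC 2 μg/mL: subtherapeutic.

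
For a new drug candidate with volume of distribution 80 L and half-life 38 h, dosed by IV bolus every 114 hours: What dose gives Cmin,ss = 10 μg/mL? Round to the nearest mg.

5600 mg

τ/t½ = 114/38 ≈ 3, so f = (1/2)^(114/38) ≈ 0.125000.
Cmin,ss = (D/Vd)·f/(1−f), so D = Cmin,ss·Vd·(1−f)/f.
D = 10 × 80 × (1−f)/f ≈ 10 × 80 × 7.00000 ≈ 5600.00 mg.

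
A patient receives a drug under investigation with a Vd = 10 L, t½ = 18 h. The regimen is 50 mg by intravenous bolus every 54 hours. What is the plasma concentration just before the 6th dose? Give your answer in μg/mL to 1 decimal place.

f = (1/2)^(τ/t½) = (1/2)^(54/18) ≈ 0.1250.
C₀ = D/Vd = 50/10 ≈ 5.000 μg/mL.
Before the 6th dose, 5 doses have been given. Superposition: Cmin = C₀·(f + f² + … + f^5).
≈ 5.000 × (0.1250 + 0.0156 + 0.0020 + 0.0002 + 0.0000) ≈ 5.000 × 0.1428 ≈ 0.714 μg/mL.

0.7 μg/mL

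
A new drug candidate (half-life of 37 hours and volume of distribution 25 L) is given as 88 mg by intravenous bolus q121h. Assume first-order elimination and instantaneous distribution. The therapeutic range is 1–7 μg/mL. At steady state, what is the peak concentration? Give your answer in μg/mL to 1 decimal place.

Over one 121-h interval, 121/37 ≈ 3.2703 half-lives elapse, leaving f ≈ 0.1036 of each dose.
Accumulation ratio R = 1/(1 − f) ≈ 1/0.8964 ≈ 1.1156.
Single-dose peak C₀ = D/Vd = 88/25 ≈ 3.520 μg/mL.
Steady-state peak Cmax,ss = C₀·R ≈ 3.520 × 1.1156 ≈ 3.927 μg/mL.
Peak 3.9 μg/mL vs MTC 7 μg/mL: below toxic threshold.

3.9 μg/mL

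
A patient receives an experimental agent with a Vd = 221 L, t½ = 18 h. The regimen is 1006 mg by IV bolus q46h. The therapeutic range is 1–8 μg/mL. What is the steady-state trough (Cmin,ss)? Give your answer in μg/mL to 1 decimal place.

0.9 μg/mL

τ/t½ = 46/18 ≈ 2.5556, so fraction remaining f = (1/2)^(46/18) ≈ 0.1701.
Accumulation ratio R = 1/(1 − f) ≈ 1/0.8299 ≈ 1.2050.
Single-dose peak C₀ = D/Vd = 1006/221 ≈ 4.552 μg/mL.
Cmax,ss = C₀/(1 − f) ≈ 4.552/0.8299 ≈ 5.485 μg/mL.
One interval later, Cmin,ss = Cmax,ss·e^(−kτ) ≈ 5.485 × 0.1701 ≈ 0.933 μg/mL.
Trough 0.9 μg/mL vs MEC 1 μg/mL: subtherapeutic.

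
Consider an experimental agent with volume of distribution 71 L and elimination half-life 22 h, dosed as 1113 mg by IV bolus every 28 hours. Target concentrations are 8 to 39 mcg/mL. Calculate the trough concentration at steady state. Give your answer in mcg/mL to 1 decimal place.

11.1 mcg/mL

Over one 28-h interval, 28/22 ≈ 1.2727 half-lives elapse, leaving f ≈ 0.4139 of each dose.
Accumulation ratio R = 1/(1 − f) ≈ 1/0.5861 ≈ 1.7062.
Single-dose peak C₀ = D/Vd = 1113/71 ≈ 15.676 mcg/mL.
Steady-state peak Cmax,ss = C₀·R ≈ 15.676 × 1.7062 ≈ 26.746 mcg/mL.
One interval later, Cmin,ss = Cmax,ss·e^(−kτ) ≈ 26.746 × 0.4139 ≈ 11.070 mcg/mL.
Trough 11.1 mcg/mL vs MEC 8 mcg/mL: adequate.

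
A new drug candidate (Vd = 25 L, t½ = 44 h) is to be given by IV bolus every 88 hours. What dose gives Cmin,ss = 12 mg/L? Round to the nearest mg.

900 mg

τ/t½ = 88/44 ≈ 2, so f = (1/2)^(88/44) ≈ 0.250000.
Cmin,ss = (D/Vd)·f/(1−f), so D = Cmin,ss·Vd·(1−f)/f.
D = 12 × 25 × (1−f)/f ≈ 12 × 25 × 3.00000 ≈ 900.00 mg.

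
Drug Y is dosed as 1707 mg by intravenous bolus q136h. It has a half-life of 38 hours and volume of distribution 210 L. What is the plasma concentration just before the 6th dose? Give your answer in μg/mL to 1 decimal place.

0.7 μg/mL

f = (1/2)^(τ/t½) = (1/2)^(136/38) ≈ 0.0837.
C₀ = D/Vd = 1707/210 ≈ 8.129 μg/mL.
Before the 6th dose, 5 doses have been given. Superposition: Cmin = C₀·(f + f² + … + f^5).
≈ 8.129 × (0.0837 + 0.0070 + 0.0006 + 0.0000 + 0.0000) ≈ 8.129 × 0.0913 ≈ 0.742 μg/mL.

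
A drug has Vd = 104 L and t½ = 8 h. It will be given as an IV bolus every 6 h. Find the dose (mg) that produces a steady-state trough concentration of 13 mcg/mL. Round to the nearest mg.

922 mg

τ/t½ = 6/8 ≈ 0.75, so f = (1/2)^(6/8) ≈ 0.594604.
Cmin,ss = (D/Vd)·f/(1−f), so D = Cmin,ss·Vd·(1−f)/f.
D = 13 × 104 × (1−f)/f ≈ 13 × 104 × 0.68179 ≈ 921.78 mg.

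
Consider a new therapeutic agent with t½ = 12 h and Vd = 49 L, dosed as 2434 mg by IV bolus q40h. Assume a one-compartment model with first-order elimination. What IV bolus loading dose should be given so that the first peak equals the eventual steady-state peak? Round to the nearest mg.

2702 mg

f = (1/2)^(40/12) ≈ 0.099213; accumulation ratio R = 1/(1−f) ≈ 1.11014.
Loading dose to hit Cmax,ss on first dose: D_load = D_maint·R ≈ 2434 × 1.11014 ≈ 2702.08 mg.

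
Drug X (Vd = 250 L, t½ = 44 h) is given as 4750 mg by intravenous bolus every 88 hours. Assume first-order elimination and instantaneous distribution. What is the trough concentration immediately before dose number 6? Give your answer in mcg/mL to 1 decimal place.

6.3 mcg/mL

f = (1/2)^(τ/t½) = (1/2)^(88/44) ≈ 0.2500.
C₀ = D/Vd = 4750/250 ≈ 19.000 mcg/mL.
Before the 6th dose, 5 doses have been given. Superposition: Cmin = C₀·(f + f² + … + f^5).
≈ 19.000 × (0.2500 + 0.0625 + 0.0156 + 0.0039 + 0.0010) ≈ 19.000 × 0.3330 ≈ 6.327 mcg/mL.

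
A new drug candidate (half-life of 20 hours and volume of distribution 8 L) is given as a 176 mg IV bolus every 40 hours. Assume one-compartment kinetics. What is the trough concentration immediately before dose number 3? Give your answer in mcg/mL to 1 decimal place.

6.9 mcg/mL

f = (1/2)^(τ/t½) = (1/2)^(40/20) ≈ 0.2500.
C₀ = D/Vd = 176/8 ≈ 22.000 mcg/mL.
Before the 3rd dose, 2 doses have been given. Superposition: Cmin = C₀·(f + f²).
≈ 22.000 × (0.2500 + 0.0625) ≈ 22.000 × 0.3125 ≈ 6.875 mcg/mL.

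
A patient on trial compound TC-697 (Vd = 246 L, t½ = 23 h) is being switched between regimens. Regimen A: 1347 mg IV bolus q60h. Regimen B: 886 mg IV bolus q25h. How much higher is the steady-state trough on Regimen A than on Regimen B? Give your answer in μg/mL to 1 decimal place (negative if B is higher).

Regimen A: f = (1/2)^(60/23) ≈ 0.1639; Cmin,ss = (1347/246)·f/(1−f) ≈ 1.073 μg/mL.
Regimen B: f = (1/2)^(25/23) ≈ 0.4708; Cmin,ss = (886/246)·f/(1−f) ≈ 3.204 μg/mL.
Difference ≈ 1.073 − 3.204 ≈ -2.131 μg/mL.

-2.1 μg/mL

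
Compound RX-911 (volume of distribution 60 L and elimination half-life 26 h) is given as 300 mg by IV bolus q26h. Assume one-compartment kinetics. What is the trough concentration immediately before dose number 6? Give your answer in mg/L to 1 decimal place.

f = (1/2)^(τ/t½) = (1/2)^(26/26) ≈ 0.5000.
C₀ = D/Vd = 300/60 ≈ 5.000 mg/L.
Before the 6th dose, 5 doses have been given. Superposition: Cmin = C₀·(f + f² + … + f^5).
≈ 5.000 × (0.5000 + 0.2500 + 0.1250 + 0.0625 + 0.0313) ≈ 5.000 × 0.9688 ≈ 4.844 mg/L.

4.8 mg/L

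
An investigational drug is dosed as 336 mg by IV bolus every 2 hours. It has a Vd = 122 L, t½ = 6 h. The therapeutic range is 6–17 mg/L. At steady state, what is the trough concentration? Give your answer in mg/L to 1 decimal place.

τ/t½ = 2/6 ≈ 0.33333, so fraction remaining f = (1/2)^(2/6) ≈ 0.7937.
Single-dose peak C₀ = D/Vd = 336/122 ≈ 2.754 mg/L.
Steady-state trough Cmin,ss = C₀·f/(1−f) ≈ 2.754 × 0.7937/0.2063 ≈ 10.595 mg/L.
Trough 10.6 mg/L vs MEC 6 mg/L: adequate.

10.6 mg/L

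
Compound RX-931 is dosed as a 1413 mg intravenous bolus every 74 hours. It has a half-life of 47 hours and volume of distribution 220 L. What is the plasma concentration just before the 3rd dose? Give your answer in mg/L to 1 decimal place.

f = (1/2)^(τ/t½) = (1/2)^(74/47) ≈ 0.3358.
C₀ = D/Vd = 1413/220 ≈ 6.423 mg/L.
Before the 3rd dose, 2 doses have been given. Superposition: Cmin = C₀·(f + f²).
≈ 6.423 × (0.3358 + 0.1128) ≈ 6.423 × 0.4486 ≈ 2.881 mg/L.

2.9 mg/L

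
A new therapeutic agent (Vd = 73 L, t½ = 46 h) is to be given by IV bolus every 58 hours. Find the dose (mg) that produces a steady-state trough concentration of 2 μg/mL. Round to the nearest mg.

τ/t½ = 58/46 ≈ 1.2609, so f = (1/2)^(58/46) ≈ 0.417292.
Cmin,ss = (D/Vd)·f/(1−f), so D = Cmin,ss·Vd·(1−f)/f.
D = 2 × 73 × (1−f)/f ≈ 2 × 73 × 1.39640 ≈ 203.87 mg.

204 mg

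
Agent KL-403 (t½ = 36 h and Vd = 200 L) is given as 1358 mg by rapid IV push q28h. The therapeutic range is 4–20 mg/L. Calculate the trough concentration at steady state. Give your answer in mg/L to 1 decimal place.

9.5 mg/L

k = ln2/t½ = ln2/36 ≈ 0.019254 h⁻¹; fraction remaining f = e^(−kτ) = e^(−0.019254×28) ≈ 0.5833.
Single-dose peak C₀ = D/Vd = 1358/200 ≈ 6.790 mg/L.
Steady-state trough Cmin,ss = C₀·f/(1−f) ≈ 6.790 × 0.5833/0.4167 ≈ 9.505 mg/L.
Trough 9.5 mg/L vs MEC 4 mg/L: adequate.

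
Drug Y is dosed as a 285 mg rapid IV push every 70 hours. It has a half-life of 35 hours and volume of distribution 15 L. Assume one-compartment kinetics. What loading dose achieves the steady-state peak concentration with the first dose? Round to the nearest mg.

380 mg

f = (1/2)^(70/35) ≈ 0.250000; accumulation ratio R = 1/(1−f) ≈ 1.33333.
Loading dose to hit Cmax,ss on first dose: D_load = D_maint·R ≈ 285 × 1.33333 ≈ 380.00 mg.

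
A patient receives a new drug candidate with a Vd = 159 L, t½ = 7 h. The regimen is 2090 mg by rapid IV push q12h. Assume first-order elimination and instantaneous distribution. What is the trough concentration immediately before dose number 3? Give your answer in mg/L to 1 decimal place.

5.2 mg/L

f = (1/2)^(τ/t½) = (1/2)^(12/7) ≈ 0.3048.
C₀ = D/Vd = 2090/159 ≈ 13.145 mg/L.
Before the 3rd dose, 2 doses have been given. Superposition: Cmin = C₀·(f + f²).
≈ 13.145 × (0.3048 + 0.0929) ≈ 13.145 × 0.3977 ≈ 5.228 mg/L.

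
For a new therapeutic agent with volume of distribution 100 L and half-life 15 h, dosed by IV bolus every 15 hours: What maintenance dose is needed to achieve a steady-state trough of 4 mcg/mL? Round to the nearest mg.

τ/t½ = 15/15 ≈ 1, so f = (1/2)^(15/15) ≈ 0.500000.
Cmin,ss = (D/Vd)·f/(1−f), so D = Cmin,ss·Vd·(1−f)/f.
D = 4 × 100 × (1−f)/f ≈ 4 × 100 × 1.00000 ≈ 400.00 mg.

400 mg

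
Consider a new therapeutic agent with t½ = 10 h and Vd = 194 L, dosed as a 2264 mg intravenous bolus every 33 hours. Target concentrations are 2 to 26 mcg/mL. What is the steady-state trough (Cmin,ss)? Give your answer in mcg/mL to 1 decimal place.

1.3 mcg/mL

k = ln2/t½ = ln2/10 ≈ 0.069315 h⁻¹; fraction remaining f = e^(−kτ) = e^(−0.069315×33) ≈ 0.1015.
Single-dose peak C₀ = D/Vd = 2264/194 ≈ 11.670 mcg/mL.
Steady-state trough Cmin,ss = C₀·f/(1−f) ≈ 11.670 × 0.1015/0.8985 ≈ 1.318 mcg/mL.
Trough 1.3 mcg/mL vs MEC 2 mcg/mL: subtherapeutic.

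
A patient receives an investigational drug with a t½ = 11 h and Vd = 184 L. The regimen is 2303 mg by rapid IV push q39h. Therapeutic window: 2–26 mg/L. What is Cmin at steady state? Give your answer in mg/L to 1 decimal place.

Over one 39-h interval, 39/11 ≈ 3.5455 half-lives elapse, leaving f ≈ 0.0856 of each dose.
At steady state, accumulation factor R = 1/(1 − e^(−kτ)) ≈ 1.0936.
Single-dose peak C₀ = D/Vd = 2303/184 ≈ 12.516 mg/L.
Cmax,ss = C₀/(1 − f) ≈ 12.516/0.9144 ≈ 13.688 mg/L.
Steady-state trough Cmin,ss = Cmax,ss·f ≈ 13.688 × 0.0856 ≈ 1.172 mg/L.
Trough 1.2 mg/L vs MEC 2 mg/L: subtherapeutic.

1.2 mg/L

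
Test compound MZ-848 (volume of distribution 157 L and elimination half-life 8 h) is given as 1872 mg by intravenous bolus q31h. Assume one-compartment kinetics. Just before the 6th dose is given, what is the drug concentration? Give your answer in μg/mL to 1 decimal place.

f = (1/2)^(τ/t½) = (1/2)^(31/8) ≈ 0.0682.
C₀ = D/Vd = 1872/157 ≈ 11.924 μg/mL.
Before the 6th dose, 5 doses have been given. Superposition: Cmin = C₀·(f + f² + … + f^5).
≈ 11.924 × (0.0682 + 0.0047 + 0.0003 + 0.0000 + 0.0000) ≈ 11.924 × 0.0732 ≈ 0.873 μg/mL.

0.9 μg/mL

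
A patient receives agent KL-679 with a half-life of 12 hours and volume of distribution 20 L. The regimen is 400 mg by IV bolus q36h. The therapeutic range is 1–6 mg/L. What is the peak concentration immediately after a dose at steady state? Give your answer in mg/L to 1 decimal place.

τ = 36 h = 3 half-lives, so f = (1/2)^3 = 0.125.
At steady state, R = 1/(1 − 0.125) = 8/7.
Single-dose peak C₀ = D/Vd = 400/20 = 20 mg/L.
Steady-state peak Cmax,ss = C₀·R = 20 × 8/7 ≈ 22.857 mg/L.
Peak 22.9 mg/L vs MTC 6 mg/L: exceeds toxic threshold.

22.9 mg/L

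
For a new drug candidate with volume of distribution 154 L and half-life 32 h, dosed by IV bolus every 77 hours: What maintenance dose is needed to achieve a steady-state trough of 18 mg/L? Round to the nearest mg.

11922 mg

τ/t½ = 77/32 ≈ 2.4062, so f = (1/2)^(77/32) ≈ 0.188646.
Cmin,ss = (D/Vd)·f/(1−f), so D = Cmin,ss·Vd·(1−f)/f.
D = 18 × 154 × (1−f)/f ≈ 18 × 154 × 4.30093 ≈ 11922.18 mg.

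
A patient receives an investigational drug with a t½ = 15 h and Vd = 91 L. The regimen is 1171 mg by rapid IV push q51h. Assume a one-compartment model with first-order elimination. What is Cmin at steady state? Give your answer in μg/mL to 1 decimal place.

τ/t½ = 51/15 ≈ 3.4, so fraction remaining f = (1/2)^(51/15) ≈ 0.0947.
Single-dose peak C₀ = D/Vd = 1171/91 ≈ 12.868 μg/mL.
Steady-state trough Cmin,ss = C₀·f/(1−f) ≈ 12.868 × 0.0947/0.9053 ≈ 1.346 μg/mL.

1.3 μg/mL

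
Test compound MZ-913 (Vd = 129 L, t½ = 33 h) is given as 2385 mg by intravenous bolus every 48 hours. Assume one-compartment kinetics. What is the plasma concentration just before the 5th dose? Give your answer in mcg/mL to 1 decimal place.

f = (1/2)^(τ/t½) = (1/2)^(48/33) ≈ 0.3649.
C₀ = D/Vd = 2385/129 ≈ 18.488 mcg/mL.
Before the 5th dose, 4 doses have been given. Superposition: Cmin = C₀·(f + f² + … + f^4).
≈ 18.488 × (0.3649 + 0.1332 + 0.0486 + 0.0177) ≈ 18.488 × 0.5644 ≈ 10.435 mcg/mL.

10.4 mcg/mL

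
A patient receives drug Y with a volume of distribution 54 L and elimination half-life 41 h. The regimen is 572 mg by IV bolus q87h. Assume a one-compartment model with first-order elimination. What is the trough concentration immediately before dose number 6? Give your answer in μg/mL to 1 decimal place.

3.2 μg/mL

f = (1/2)^(τ/t½) = (1/2)^(87/41) ≈ 0.2297.
C₀ = D/Vd = 572/54 ≈ 10.593 μg/mL.
Before the 6th dose, 5 doses have been given. Superposition: Cmin = C₀·(f + f² + … + f^5).
≈ 10.593 × (0.2297 + 0.0528 + 0.0121 + 0.0028 + 0.0006) ≈ 10.593 × 0.2980 ≈ 3.157 μg/mL.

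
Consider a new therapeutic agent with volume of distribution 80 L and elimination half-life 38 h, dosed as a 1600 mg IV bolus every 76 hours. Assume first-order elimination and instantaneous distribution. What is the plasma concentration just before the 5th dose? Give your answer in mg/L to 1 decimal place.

f = (1/2)^(τ/t½) = (1/2)^(76/38) ≈ 0.2500.
C₀ = D/Vd = 1600/80 ≈ 20.000 mg/L.
Before the 5th dose, 4 doses have been given. Superposition: Cmin = C₀·(f + f² + … + f^4).
≈ 20.000 × (0.2500 + 0.0625 + 0.0156 + 0.0039) ≈ 20.000 × 0.3320 ≈ 6.640 mg/L.

6.6 mg/L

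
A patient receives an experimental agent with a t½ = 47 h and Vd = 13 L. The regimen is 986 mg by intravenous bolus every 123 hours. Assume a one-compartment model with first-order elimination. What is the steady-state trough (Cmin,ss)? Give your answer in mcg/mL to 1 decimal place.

k = ln2/t½ = ln2/47 ≈ 0.014748 h⁻¹; fraction remaining f = e^(−kτ) = e^(−0.014748×123) ≈ 0.1630.
Accumulation ratio R = 1/(1 − f) ≈ 1/0.8370 ≈ 1.1947.
Single-dose peak C₀ = D/Vd = 986/13 ≈ 75.846 mcg/mL.
Cmax,ss = C₀/(1 − f) ≈ 75.846/0.8370 ≈ 90.616 mcg/mL.
One interval later, Cmin,ss = Cmax,ss·e^(−kτ) ≈ 90.616 × 0.1630 ≈ 14.770 mcg/mL.

14.8 mcg/mL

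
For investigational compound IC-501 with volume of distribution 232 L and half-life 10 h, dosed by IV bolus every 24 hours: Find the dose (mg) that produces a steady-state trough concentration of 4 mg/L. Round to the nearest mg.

3970 mg

τ/t½ = 24/10 ≈ 2.4, so f = (1/2)^(24/10) ≈ 0.189465.
Cmin,ss = (D/Vd)·f/(1−f), so D = Cmin,ss·Vd·(1−f)/f.
D = 4 × 232 × (1−f)/f ≈ 4 × 232 × 4.27802 ≈ 3970.00 mg.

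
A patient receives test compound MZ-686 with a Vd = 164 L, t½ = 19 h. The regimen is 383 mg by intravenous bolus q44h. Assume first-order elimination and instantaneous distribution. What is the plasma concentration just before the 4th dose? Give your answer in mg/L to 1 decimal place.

0.6 mg/L

f = (1/2)^(τ/t½) = (1/2)^(44/19) ≈ 0.2009.
C₀ = D/Vd = 383/164 ≈ 2.335 mg/L.
Before the 4th dose, 3 doses have been given. Superposition: Cmin = C₀·(f + f² + … + f^3).
≈ 2.335 × (0.2009 + 0.0404 + 0.0081) ≈ 2.335 × 0.2494 ≈ 0.582 mg/L.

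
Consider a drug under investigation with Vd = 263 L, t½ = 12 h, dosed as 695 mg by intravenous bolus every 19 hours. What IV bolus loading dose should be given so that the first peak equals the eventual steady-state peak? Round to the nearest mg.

1043 mg

f = (1/2)^(19/12) ≈ 0.333710; accumulation ratio R = 1/(1−f) ≈ 1.50085.
Loading dose to hit Cmax,ss on first dose: D_load = D_maint·R ≈ 695 × 1.50085 ≈ 1043.09 mg.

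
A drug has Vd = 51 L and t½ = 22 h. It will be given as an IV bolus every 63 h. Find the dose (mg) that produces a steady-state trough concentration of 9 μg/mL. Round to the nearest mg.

τ/t½ = 63/22 ≈ 2.8636, so f = (1/2)^(63/22) ≈ 0.137391.
Cmin,ss = (D/Vd)·f/(1−f), so D = Cmin,ss·Vd·(1−f)/f.
D = 9 × 51 × (1−f)/f ≈ 9 × 51 × 6.27850 ≈ 2881.83 mg.

2882 mg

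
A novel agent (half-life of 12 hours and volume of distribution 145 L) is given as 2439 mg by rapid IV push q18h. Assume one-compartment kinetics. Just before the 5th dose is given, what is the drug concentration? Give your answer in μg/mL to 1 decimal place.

9.1 μg/mL

f = (1/2)^(τ/t½) = (1/2)^(18/12) ≈ 0.3536.
C₀ = D/Vd = 2439/145 ≈ 16.821 μg/mL.
Before the 5th dose, 4 doses have been given. Superposition: Cmin = C₀·(f + f² + … + f^4).
≈ 16.821 × (0.3536 + 0.1250 + 0.0442 + 0.0156) ≈ 16.821 × 0.5384 ≈ 9.056 μg/mL.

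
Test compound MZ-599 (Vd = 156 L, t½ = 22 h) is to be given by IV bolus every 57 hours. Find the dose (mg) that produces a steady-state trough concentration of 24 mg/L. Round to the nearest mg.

τ/t½ = 57/22 ≈ 2.5909, so f = (1/2)^(57/22) ≈ 0.165981.
Cmin,ss = (D/Vd)·f/(1−f), so D = Cmin,ss·Vd·(1−f)/f.
D = 24 × 156 × (1−f)/f ≈ 24 × 156 × 5.02479 ≈ 18812.81 mg.

18813 mg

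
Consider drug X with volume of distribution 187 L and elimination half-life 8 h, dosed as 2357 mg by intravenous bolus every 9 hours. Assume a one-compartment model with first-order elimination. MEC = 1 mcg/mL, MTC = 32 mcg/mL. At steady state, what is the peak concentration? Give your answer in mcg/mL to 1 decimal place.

τ/t½ = 9/8 ≈ 1.125, so fraction remaining f = (1/2)^(9/8) ≈ 0.4585.
Accumulation ratio R = 1/(1 − f) ≈ 1/0.5415 ≈ 1.8467.
Each bolus raises the concentration by D/Vd = 2357/187 ≈ 12.604 mcg/mL.
Steady-state peak Cmax,ss = C₀·R ≈ 12.604 × 1.8467 ≈ 23.276 mcg/mL.
Peak 23.3 mcg/mL vs MTC 32 mcg/mL: below toxic threshold.

23.3 mcg/mL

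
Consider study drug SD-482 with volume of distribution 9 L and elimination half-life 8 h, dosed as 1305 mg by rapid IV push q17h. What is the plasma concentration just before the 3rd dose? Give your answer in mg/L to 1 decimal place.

f = (1/2)^(τ/t½) = (1/2)^(17/8) ≈ 0.2293.
C₀ = D/Vd = 1305/9 ≈ 145.000 mg/L.
Before the 3rd dose, 2 doses have been given. Superposition: Cmin = C₀·(f + f²).
≈ 145.000 × (0.2293 + 0.0526) ≈ 145.000 × 0.2819 ≈ 40.875 mg/L.

40.9 mg/L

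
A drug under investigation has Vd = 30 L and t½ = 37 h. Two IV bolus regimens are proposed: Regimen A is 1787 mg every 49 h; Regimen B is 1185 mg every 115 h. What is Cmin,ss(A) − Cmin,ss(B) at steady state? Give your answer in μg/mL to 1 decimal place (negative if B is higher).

Regimen A: f = (1/2)^(49/37) ≈ 0.3993; Cmin,ss = (1787/30)·f/(1−f) ≈ 39.595 μg/mL.
Regimen B: f = (1/2)^(115/37) ≈ 0.1160; Cmin,ss = (1185/30)·f/(1−f) ≈ 5.183 μg/mL.
Difference ≈ 39.595 − 5.183 ≈ 34.412 μg/mL.

34.4 μg/mL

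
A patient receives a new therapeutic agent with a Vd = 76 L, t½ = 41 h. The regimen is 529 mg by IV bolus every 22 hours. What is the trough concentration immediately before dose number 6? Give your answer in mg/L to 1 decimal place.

f = (1/2)^(τ/t½) = (1/2)^(22/41) ≈ 0.6894.
C₀ = D/Vd = 529/76 ≈ 6.961 mg/L.
Before the 6th dose, 5 doses have been given. Superposition: Cmin = C₀·(f + f² + … + f^5).
≈ 6.961 × (0.6894 + 0.4753 + 0.3277 + 0.2259 + 0.1557) ≈ 6.961 × 1.8740 ≈ 13.045 mg/L.

13.0 mg/L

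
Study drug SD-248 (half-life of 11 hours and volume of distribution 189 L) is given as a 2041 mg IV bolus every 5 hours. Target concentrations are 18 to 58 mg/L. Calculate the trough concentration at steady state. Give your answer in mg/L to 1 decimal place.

29.2 mg/L

k = ln2/t½ = ln2/11 ≈ 0.063013 h⁻¹; fraction remaining f = e^(−kτ) = e^(−0.063013×5) ≈ 0.7297.
Accumulation ratio R = 1/(1 − f) ≈ 1/0.2703 ≈ 3.6996.
Single-dose peak C₀ = D/Vd = 2041/189 ≈ 10.799 mg/L.
Steady-state peak Cmax,ss = C₀·R ≈ 10.799 × 3.6996 ≈ 39.952 mg/L.
Steady-state trough Cmin,ss = Cmax,ss·f ≈ 39.952 × 0.7297 ≈ 29.153 mg/L.
Trough 29.2 mg/L vs MEC 18 mg/L: adequate.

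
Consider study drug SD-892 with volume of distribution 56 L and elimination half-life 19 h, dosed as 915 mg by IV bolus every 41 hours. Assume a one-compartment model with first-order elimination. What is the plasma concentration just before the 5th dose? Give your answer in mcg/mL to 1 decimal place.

4.7 mcg/mL

f = (1/2)^(τ/t½) = (1/2)^(41/19) ≈ 0.2241.
C₀ = D/Vd = 915/56 ≈ 16.339 mcg/mL.
Before the 5th dose, 4 doses have been given. Superposition: Cmin = C₀·(f + f² + … + f^4).
≈ 16.339 × (0.2241 + 0.0502 + 0.0113 + 0.0025) ≈ 16.339 × 0.2881 ≈ 4.707 mcg/mL.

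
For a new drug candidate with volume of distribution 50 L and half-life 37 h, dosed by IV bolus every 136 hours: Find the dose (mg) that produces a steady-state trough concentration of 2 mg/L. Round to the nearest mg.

1178 mg

τ/t½ = 136/37 ≈ 3.6757, so f = (1/2)^(136/37) ≈ 0.078255.
Cmin,ss = (D/Vd)·f/(1−f), so D = Cmin,ss·Vd·(1−f)/f.
D = 2 × 50 × (1−f)/f ≈ 2 × 50 × 11.77874 ≈ 1177.87 mg.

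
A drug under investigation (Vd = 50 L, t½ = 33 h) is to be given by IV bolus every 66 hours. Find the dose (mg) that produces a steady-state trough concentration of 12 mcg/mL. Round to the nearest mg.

τ/t½ = 66/33 ≈ 2, so f = (1/2)^(66/33) ≈ 0.250000.
Cmin,ss = (D/Vd)·f/(1−f), so D = Cmin,ss·Vd·(1−f)/f.
D = 12 × 50 × (1−f)/f ≈ 12 × 50 × 3.00000 ≈ 1800.00 mg.

1800 mg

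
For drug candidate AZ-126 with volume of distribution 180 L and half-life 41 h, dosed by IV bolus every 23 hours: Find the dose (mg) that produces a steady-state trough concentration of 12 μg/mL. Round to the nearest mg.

τ/t½ = 23/41 ≈ 0.56098, so f = (1/2)^(23/41) ≈ 0.677844.
Cmin,ss = (D/Vd)·f/(1−f), so D = Cmin,ss·Vd·(1−f)/f.
D = 12 × 180 × (1−f)/f ≈ 12 × 180 × 0.47527 ≈ 1026.58 mg.

1027 mg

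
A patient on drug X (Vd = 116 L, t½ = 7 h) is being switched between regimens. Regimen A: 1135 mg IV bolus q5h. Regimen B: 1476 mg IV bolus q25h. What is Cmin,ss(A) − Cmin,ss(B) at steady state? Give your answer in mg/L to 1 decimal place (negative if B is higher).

14.1 mg/L

Regimen A: f = (1/2)^(5/7) ≈ 0.6095; Cmin,ss = (1135/116)·f/(1−f) ≈ 15.272 mg/L.
Regimen B: f = (1/2)^(25/7) ≈ 0.0841; Cmin,ss = (1476/116)·f/(1−f) ≈ 1.168 mg/L.
Difference ≈ 15.272 − 1.168 ≈ 14.104 mg/L.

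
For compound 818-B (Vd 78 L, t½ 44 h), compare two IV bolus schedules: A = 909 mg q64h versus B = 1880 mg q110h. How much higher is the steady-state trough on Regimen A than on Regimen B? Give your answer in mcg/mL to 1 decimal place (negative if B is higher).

1.5 mcg/mL

Regimen A: f = (1/2)^(64/44) ≈ 0.3649; Cmin,ss = (909/78)·f/(1−f) ≈ 6.696 mcg/mL.
Regimen B: f = (1/2)^(110/44) ≈ 0.1768; Cmin,ss = (1880/78)·f/(1−f) ≈ 5.177 mcg/mL.
Difference ≈ 6.696 − 5.177 ≈ 1.519 mcg/mL.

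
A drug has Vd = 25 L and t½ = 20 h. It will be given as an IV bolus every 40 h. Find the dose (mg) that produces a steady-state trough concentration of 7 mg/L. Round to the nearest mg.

525 mg

τ/t½ = 40/20 ≈ 2, so f = (1/2)^(40/20) ≈ 0.250000.
Cmin,ss = (D/Vd)·f/(1−f), so D = Cmin,ss·Vd·(1−f)/f.
D = 7 × 25 × (1−f)/f ≈ 7 × 25 × 3.00000 ≈ 525.00 mg.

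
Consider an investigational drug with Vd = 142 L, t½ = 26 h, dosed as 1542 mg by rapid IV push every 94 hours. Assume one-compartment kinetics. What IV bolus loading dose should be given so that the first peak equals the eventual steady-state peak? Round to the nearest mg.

f = (1/2)^(94/26) ≈ 0.081594; accumulation ratio R = 1/(1−f) ≈ 1.08884.
Loading dose to hit Cmax,ss on first dose: D_load = D_maint·R ≈ 1542 × 1.08884 ≈ 1678.99 mg.

1679 mg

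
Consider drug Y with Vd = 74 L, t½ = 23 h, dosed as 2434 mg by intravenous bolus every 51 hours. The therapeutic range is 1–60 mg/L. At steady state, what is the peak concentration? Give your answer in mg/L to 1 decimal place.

41.9 mg/L

k = ln2/t½ = ln2/23 ≈ 0.030137 h⁻¹; fraction remaining f = e^(−kτ) = e^(−0.030137×51) ≈ 0.2150.
Accumulation ratio R = 1/(1 − f) ≈ 1/0.7850 ≈ 1.2739.
Each bolus raises the concentration by D/Vd = 2434/74 ≈ 32.892 mg/L.
Steady-state peak Cmax,ss = C₀·R ≈ 32.892 × 1.2739 ≈ 41.901 mg/L.
Peak 41.9 mg/L vs MTC 60 mg/L: below toxic threshold.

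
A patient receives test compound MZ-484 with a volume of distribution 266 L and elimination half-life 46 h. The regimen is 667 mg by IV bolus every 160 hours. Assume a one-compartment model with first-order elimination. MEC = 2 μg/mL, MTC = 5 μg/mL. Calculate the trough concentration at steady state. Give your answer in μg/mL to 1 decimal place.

0.2 μg/mL

Over one 160-h interval, 160/46 ≈ 3.4783 half-lives elapse, leaving f ≈ 0.0897 of each dose.
Single-dose peak C₀ = D/Vd = 667/266 ≈ 2.508 μg/mL.
Steady-state trough Cmin,ss = C₀·f/(1−f) ≈ 2.508 × 0.0897/0.9103 ≈ 0.247 μg/mL.
Trough 0.2 μg/mL vs MEC 2 μg/mL: subtherapeutic.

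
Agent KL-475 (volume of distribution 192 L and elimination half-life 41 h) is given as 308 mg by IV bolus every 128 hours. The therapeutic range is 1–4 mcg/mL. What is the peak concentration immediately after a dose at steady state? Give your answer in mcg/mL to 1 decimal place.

Over one 128-h interval, 128/41 ≈ 3.122 half-lives elapse, leaving f ≈ 0.1149 of each dose.
At steady state, accumulation factor R = 1/(1 − e^(−kτ)) ≈ 1.1298.
Single-dose peak C₀ = D/Vd = 308/192 ≈ 1.604 mcg/mL.
Cmax,ss = C₀/(1 − f) ≈ 1.604/0.8851 ≈ 1.812 mcg/mL.
Peak 1.8 mcg/mL vs MTC 4 mcg/mL: below toxic threshold.

1.8 mcg/mL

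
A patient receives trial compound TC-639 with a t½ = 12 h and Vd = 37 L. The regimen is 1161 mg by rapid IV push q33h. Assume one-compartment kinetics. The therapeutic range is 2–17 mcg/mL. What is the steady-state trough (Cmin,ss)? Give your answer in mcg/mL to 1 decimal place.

5.5 mcg/mL

k = ln2/t½ = ln2/12 ≈ 0.057762 h⁻¹; fraction remaining f = e^(−kτ) = e^(−0.057762×33) ≈ 0.1487.
Single-dose peak C₀ = D/Vd = 1161/37 ≈ 31.378 mcg/mL.
Steady-state trough Cmin,ss = C₀·f/(1−f) ≈ 31.378 × 0.1487/0.8513 ≈ 5.481 mcg/mL.
Trough 5.5 mcg/mL vs MEC 2 mcg/mL: adequate.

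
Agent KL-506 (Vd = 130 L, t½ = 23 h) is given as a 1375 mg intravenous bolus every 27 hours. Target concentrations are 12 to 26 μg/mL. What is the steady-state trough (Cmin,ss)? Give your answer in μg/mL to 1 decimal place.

τ/t½ = 27/23 ≈ 1.1739, so fraction remaining f = (1/2)^(27/23) ≈ 0.4432.
Accumulation ratio R = 1/(1 − f) ≈ 1/0.5568 ≈ 1.7960.
Single-dose peak C₀ = D/Vd = 1375/130 ≈ 10.577 μg/mL.
Steady-state peak Cmax,ss = C₀·R ≈ 10.577 × 1.7960 ≈ 18.996 μg/mL.
One interval later, Cmin,ss = Cmax,ss·e^(−kτ) ≈ 18.996 × 0.4432 ≈ 8.419 μg/mL.
Trough 8.4 μg/mL vs MEC 12 μg/mL: subtherapeutic.

8.4 μg/mL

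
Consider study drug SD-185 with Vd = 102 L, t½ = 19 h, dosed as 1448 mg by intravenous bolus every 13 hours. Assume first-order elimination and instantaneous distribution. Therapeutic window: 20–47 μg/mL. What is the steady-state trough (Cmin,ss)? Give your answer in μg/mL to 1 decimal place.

k = ln2/t½ = ln2/19 ≈ 0.036481 h⁻¹; fraction remaining f = e^(−kτ) = e^(−0.036481×13) ≈ 0.6223.
Each bolus raises the concentration by D/Vd = 1448/102 ≈ 14.196 μg/mL.
Steady-state trough Cmin,ss = C₀·f/(1−f) ≈ 14.196 × 0.6223/0.3777 ≈ 23.389 μg/mL.
Trough 23.4 μg/mL vs MEC 20 μg/mL: adequate.

23.4 μg/mL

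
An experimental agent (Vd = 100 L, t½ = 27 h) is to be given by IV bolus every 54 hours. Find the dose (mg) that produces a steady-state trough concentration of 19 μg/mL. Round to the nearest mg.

τ/t½ = 54/27 ≈ 2, so f = (1/2)^(54/27) ≈ 0.250000.
Cmin,ss = (D/Vd)·f/(1−f), so D = Cmin,ss·Vd·(1−f)/f.
D = 19 × 100 × (1−f)/f ≈ 19 × 100 × 3.00000 ≈ 5700.00 mg.

5700 mg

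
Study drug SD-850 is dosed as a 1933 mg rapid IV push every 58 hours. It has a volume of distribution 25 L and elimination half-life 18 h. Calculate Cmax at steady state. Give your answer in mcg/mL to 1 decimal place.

86.6 mcg/mL

k = ln2/t½ = ln2/18 ≈ 0.038508 h⁻¹; fraction remaining f = e^(−kτ) = e^(−0.038508×58) ≈ 0.1072.
At steady state, accumulation factor R = 1/(1 − e^(−kτ)) ≈ 1.1201.
Each bolus raises the concentration by D/Vd = 1933/25 ≈ 77.320 mcg/mL.
Steady-state peak Cmax,ss = C₀·R ≈ 77.320 × 1.1201 ≈ 86.606 mcg/mL.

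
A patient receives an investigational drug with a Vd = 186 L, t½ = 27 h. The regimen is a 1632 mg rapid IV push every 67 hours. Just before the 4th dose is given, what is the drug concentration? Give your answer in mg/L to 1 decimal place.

1.9 mg/L

f = (1/2)^(τ/t½) = (1/2)^(67/27) ≈ 0.1791.
C₀ = D/Vd = 1632/186 ≈ 8.774 mg/L.
Before the 4th dose, 3 doses have been given. Superposition: Cmin = C₀·(f + f² + … + f^3).
≈ 8.774 × (0.1791 + 0.0321 + 0.0057) ≈ 8.774 × 0.2169 ≈ 1.903 mg/L.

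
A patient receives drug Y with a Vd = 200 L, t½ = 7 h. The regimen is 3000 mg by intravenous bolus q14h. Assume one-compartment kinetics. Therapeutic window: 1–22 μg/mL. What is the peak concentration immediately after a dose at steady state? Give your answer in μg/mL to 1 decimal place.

20.0 μg/mL

τ = 14 h = 2 half-lives, so f = (1/2)^2 = 0.25.
Accumulation ratio R = 1/(1 − f) = 1/0.75 = 4/3.
Single-dose peak C₀ = D/Vd = 3000/200 = 15 μg/mL.
Steady-state peak Cmax,ss = C₀·R = 15 × 4/3 ≈ 20.000 μg/mL.
Peak 20.0 μg/mL vs MTC 22 μg/mL: below toxic threshold.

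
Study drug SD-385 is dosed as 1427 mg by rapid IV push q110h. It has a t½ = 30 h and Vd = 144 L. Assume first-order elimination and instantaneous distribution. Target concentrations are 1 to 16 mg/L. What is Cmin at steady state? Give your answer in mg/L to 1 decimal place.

Over one 110-h interval, 110/30 ≈ 3.6667 half-lives elapse, leaving f ≈ 0.0787 of each dose.
At steady state, accumulation factor R = 1/(1 − e^(−kτ)) ≈ 1.0854.
Each bolus raises the concentration by D/Vd = 1427/144 ≈ 9.910 mg/L.
Cmax,ss = C₀/(1 − f) ≈ 9.910/0.9213 ≈ 10.757 mg/L.
One interval later, Cmin,ss = Cmax,ss·e^(−kτ) ≈ 10.757 × 0.0787 ≈ 0.847 mg/L.
Trough 0.8 mg/L vs MEC 1 mg/L: subtherapeutic.

0.8 mg/L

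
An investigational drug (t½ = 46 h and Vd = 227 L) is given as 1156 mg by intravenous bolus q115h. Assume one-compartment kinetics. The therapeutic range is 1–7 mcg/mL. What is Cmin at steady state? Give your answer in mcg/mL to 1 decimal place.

τ/t½ = 115/46 ≈ 2.5, so fraction remaining f = (1/2)^(115/46) ≈ 0.1768.
Each bolus raises the concentration by D/Vd = 1156/227 ≈ 5.093 mcg/mL.
Steady-state trough Cmin,ss = C₀·f/(1−f) ≈ 5.093 × 0.1768/0.8232 ≈ 1.094 mcg/mL.
Trough 1.1 mcg/mL vs MEC 1 mcg/mL: adequate.

1.1 mcg/mL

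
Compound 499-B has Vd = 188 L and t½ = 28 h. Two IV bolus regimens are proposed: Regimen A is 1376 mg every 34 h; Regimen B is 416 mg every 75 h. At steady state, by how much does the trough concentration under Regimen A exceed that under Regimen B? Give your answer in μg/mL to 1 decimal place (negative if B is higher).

Regimen A: f = (1/2)^(34/28) ≈ 0.4310; Cmin,ss = (1376/188)·f/(1−f) ≈ 5.544 μg/mL.
Regimen B: f = (1/2)^(75/28) ≈ 0.1562; Cmin,ss = (416/188)·f/(1−f) ≈ 0.410 μg/mL.
Difference ≈ 5.544 − 0.410 ≈ 5.134 μg/mL.

5.1 μg/mL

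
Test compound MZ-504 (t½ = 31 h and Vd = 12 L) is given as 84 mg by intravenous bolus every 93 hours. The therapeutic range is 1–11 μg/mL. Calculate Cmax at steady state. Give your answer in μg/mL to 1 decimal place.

8.0 μg/mL

τ = 93 h = 3 half-lives, so f = (1/2)^3 = 0.125.
At steady state, R = 1/(1 − 0.125) = 8/7.
Single-dose peak C₀ = D/Vd = 84/12 = 7 μg/mL.
Steady-state peak Cmax,ss = C₀·R = 7 × 8/7 ≈ 8.000 μg/mL.
Peak 8.0 μg/mL vs MTC 11 μg/mL: below toxic threshold.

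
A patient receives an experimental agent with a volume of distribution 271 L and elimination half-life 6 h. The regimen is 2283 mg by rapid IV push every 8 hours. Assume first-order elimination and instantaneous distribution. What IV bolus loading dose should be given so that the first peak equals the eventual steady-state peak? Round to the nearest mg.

f = (1/2)^(8/6) ≈ 0.396850; accumulation ratio R = 1/(1−f) ≈ 1.65796.
Loading dose to hit Cmax,ss on first dose: D_load = D_maint·R ≈ 2283 × 1.65796 ≈ 3785.12 mg.

3785 mg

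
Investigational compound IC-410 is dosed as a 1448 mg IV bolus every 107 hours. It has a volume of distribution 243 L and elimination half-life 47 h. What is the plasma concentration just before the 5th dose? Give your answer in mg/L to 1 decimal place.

1.5 mg/L

f = (1/2)^(τ/t½) = (1/2)^(107/47) ≈ 0.2064.
C₀ = D/Vd = 1448/243 ≈ 5.959 mg/L.
Before the 5th dose, 4 doses have been given. Superposition: Cmin = C₀·(f + f² + … + f^4).
≈ 5.959 × (0.2064 + 0.0426 + 0.0088 + 0.0018) ≈ 5.959 × 0.2596 ≈ 1.547 mg/L.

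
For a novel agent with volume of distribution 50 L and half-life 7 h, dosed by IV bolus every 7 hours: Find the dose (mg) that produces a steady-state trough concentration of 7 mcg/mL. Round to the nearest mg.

350 mg

τ/t½ = 7/7 ≈ 1, so f = (1/2)^(7/7) ≈ 0.500000.
Cmin,ss = (D/Vd)·f/(1−f), so D = Cmin,ss·Vd·(1−f)/f.
D = 7 × 50 × (1−f)/f ≈ 7 × 50 × 1.00000 ≈ 350.00 mg.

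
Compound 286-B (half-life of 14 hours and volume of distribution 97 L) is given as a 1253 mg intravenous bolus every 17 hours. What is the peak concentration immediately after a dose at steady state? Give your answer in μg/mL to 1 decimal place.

22.7 μg/mL

Over one 17-h interval, 17/14 ≈ 1.2143 half-lives elapse, leaving f ≈ 0.4310 of each dose.
Accumulation ratio R = 1/(1 − f) ≈ 1/0.5690 ≈ 1.7575.
Single-dose peak C₀ = D/Vd = 1253/97 ≈ 12.918 μg/mL.
Steady-state peak Cmax,ss = C₀·R ≈ 12.918 × 1.7575 ≈ 22.703 μg/mL.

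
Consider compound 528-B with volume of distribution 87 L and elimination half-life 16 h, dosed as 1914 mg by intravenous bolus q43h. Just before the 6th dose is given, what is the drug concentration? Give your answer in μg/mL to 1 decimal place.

f = (1/2)^(τ/t½) = (1/2)^(43/16) ≈ 0.1552.
C₀ = D/Vd = 1914/87 ≈ 22.000 μg/mL.
Before the 6th dose, 5 doses have been given. Superposition: Cmin = C₀·(f + f² + … + f^5).
≈ 22.000 × (0.1552 + 0.0241 + 0.0037 + 0.0006 + 0.0001) ≈ 22.000 × 0.1837 ≈ 4.041 μg/mL.

4.0 μg/mL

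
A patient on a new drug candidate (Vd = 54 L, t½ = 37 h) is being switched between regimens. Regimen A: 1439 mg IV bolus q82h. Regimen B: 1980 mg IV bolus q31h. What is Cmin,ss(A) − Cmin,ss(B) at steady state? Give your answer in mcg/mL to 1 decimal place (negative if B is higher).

-39.3 mcg/mL

Regimen A: f = (1/2)^(82/37) ≈ 0.2152; Cmin,ss = (1439/54)·f/(1−f) ≈ 7.307 mcg/mL.
Regimen B: f = (1/2)^(31/37) ≈ 0.5595; Cmin,ss = (1980/54)·f/(1−f) ≈ 46.572 mcg/mL.
Difference ≈ 7.307 − 46.572 ≈ -39.265 mcg/mL.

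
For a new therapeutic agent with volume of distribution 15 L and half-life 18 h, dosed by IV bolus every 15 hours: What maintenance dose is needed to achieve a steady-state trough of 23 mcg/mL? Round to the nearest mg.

270 mg

τ/t½ = 15/18 ≈ 0.83333, so f = (1/2)^(15/18) ≈ 0.561231.
Cmin,ss = (D/Vd)·f/(1−f), so D = Cmin,ss·Vd·(1−f)/f.
D = 23 × 15 × (1−f)/f ≈ 23 × 15 × 0.78180 ≈ 269.72 mg.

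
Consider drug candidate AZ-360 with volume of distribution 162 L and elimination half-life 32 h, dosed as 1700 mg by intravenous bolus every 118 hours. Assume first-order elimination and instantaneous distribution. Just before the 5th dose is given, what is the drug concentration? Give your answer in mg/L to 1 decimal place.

f = (1/2)^(τ/t½) = (1/2)^(118/32) ≈ 0.0776.
C₀ = D/Vd = 1700/162 ≈ 10.494 mg/L.
Before the 5th dose, 4 doses have been given. Superposition: Cmin = C₀·(f + f² + … + f^4).
≈ 10.494 × (0.0776 + 0.0060 + 0.0005 + 0.0000) ≈ 10.494 × 0.0841 ≈ 0.883 mg/L.

0.9 mg/L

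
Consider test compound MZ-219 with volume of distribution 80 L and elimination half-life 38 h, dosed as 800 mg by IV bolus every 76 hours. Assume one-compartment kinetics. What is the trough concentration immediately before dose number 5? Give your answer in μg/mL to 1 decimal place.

f = (1/2)^(τ/t½) = (1/2)^(76/38) ≈ 0.2500.
C₀ = D/Vd = 800/80 ≈ 10.000 μg/mL.
Before the 5th dose, 4 doses have been given. Superposition: Cmin = C₀·(f + f² + … + f^4).
≈ 10.000 × (0.2500 + 0.0625 + 0.0156 + 0.0039) ≈ 10.000 × 0.3320 ≈ 3.320 μg/mL.

3.3 μg/mL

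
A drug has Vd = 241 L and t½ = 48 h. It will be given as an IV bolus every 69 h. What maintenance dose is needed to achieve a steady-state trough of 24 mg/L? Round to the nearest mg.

τ/t½ = 69/48 ≈ 1.4375, so f = (1/2)^(69/48) ≈ 0.369207.
Cmin,ss = (D/Vd)·f/(1−f), so D = Cmin,ss·Vd·(1−f)/f.
D = 24 × 241 × (1−f)/f ≈ 24 × 241 × 1.70851 ≈ 9882.02 mg.

9882 mg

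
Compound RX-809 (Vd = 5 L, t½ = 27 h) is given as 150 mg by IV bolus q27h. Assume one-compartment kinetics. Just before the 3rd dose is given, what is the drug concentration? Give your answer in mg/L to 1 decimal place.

22.5 mg/L

f = (1/2)^(τ/t½) = (1/2)^(27/27) ≈ 0.5000.
C₀ = D/Vd = 150/5 ≈ 30.000 mg/L.
Before the 3rd dose, 2 doses have been given. Superposition: Cmin = C₀·(f + f²).
≈ 30.000 × (0.5000 + 0.2500) ≈ 30.000 × 0.7500 ≈ 22.500 mg/L.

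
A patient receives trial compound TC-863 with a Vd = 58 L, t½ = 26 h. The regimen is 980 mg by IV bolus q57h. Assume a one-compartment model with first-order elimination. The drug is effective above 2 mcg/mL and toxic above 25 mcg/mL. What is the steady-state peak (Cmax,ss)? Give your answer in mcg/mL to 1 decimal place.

21.6 mcg/mL

Over one 57-h interval, 57/26 ≈ 2.1923 half-lives elapse, leaving f ≈ 0.2188 of each dose.
Accumulation ratio R = 1/(1 − f) ≈ 1/0.7812 ≈ 1.2801.
Each bolus raises the concentration by D/Vd = 980/58 ≈ 16.897 mcg/mL.
Steady-state peak Cmax,ss = C₀·R ≈ 16.897 × 1.2801 ≈ 21.630 mcg/mL.
Peak 21.6 mcg/mL vs MTC 25 mcg/mL: below toxic threshold.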